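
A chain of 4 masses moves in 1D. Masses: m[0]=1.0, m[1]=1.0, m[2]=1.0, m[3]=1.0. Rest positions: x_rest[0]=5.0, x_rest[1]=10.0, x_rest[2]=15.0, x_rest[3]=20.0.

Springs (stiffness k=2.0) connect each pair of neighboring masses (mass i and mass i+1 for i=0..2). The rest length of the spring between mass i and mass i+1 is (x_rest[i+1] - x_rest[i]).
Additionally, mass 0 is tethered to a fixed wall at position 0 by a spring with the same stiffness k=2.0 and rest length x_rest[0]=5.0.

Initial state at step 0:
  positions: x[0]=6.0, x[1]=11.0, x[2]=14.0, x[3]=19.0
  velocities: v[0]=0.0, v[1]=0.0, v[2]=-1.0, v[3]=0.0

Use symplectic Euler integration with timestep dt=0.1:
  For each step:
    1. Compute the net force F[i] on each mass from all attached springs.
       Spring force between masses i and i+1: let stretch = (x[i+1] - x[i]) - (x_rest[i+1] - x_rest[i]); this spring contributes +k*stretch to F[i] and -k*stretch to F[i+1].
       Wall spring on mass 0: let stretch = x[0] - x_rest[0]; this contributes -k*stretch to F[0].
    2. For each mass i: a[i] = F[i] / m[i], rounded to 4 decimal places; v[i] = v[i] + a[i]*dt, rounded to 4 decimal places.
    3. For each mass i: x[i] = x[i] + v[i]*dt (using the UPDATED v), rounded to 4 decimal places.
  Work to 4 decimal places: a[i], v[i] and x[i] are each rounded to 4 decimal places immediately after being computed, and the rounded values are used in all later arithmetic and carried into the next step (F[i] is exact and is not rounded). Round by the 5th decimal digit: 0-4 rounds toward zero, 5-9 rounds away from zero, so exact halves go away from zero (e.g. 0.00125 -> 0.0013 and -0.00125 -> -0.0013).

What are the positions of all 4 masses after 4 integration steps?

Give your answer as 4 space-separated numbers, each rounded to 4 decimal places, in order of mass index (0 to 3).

Answer: 5.8000 10.6100 14.0036 18.9923

Derivation:
Step 0: x=[6.0000 11.0000 14.0000 19.0000] v=[0.0000 0.0000 -1.0000 0.0000]
Step 1: x=[5.9800 10.9600 13.9400 19.0000] v=[-0.2000 -0.4000 -0.6000 0.0000]
Step 2: x=[5.9400 10.8800 13.9216 18.9988] v=[-0.4000 -0.8000 -0.1840 -0.0120]
Step 3: x=[5.8800 10.7620 13.9439 18.9961] v=[-0.6000 -1.1797 0.2231 -0.0274]
Step 4: x=[5.8000 10.6100 14.0036 18.9923] v=[-0.7996 -1.5197 0.5972 -0.0378]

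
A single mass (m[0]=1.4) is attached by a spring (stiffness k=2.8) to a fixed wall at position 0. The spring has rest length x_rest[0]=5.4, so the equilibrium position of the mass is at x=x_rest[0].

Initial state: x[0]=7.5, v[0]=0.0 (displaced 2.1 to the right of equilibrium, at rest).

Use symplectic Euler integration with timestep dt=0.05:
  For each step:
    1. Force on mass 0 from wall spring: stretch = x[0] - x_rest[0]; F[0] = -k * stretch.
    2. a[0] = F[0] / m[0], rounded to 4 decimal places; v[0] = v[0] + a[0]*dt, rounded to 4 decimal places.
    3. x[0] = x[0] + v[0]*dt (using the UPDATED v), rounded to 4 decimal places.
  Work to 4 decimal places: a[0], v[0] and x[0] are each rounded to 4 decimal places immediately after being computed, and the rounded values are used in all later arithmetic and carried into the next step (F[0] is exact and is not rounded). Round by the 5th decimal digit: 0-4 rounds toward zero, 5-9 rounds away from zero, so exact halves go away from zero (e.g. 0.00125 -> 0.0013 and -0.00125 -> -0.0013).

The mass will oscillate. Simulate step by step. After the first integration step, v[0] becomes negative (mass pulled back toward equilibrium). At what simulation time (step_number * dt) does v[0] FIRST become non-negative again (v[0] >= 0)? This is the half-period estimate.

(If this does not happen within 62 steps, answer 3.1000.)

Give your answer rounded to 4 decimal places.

Answer: 2.2500

Derivation:
Step 0: x=[7.5000] v=[0.0000]
Step 1: x=[7.4895] v=[-0.2100]
Step 2: x=[7.4686] v=[-0.4190]
Step 3: x=[7.4373] v=[-0.6259]
Step 4: x=[7.3958] v=[-0.8296]
Step 5: x=[7.3443] v=[-1.0292]
Step 6: x=[7.2831] v=[-1.2236]
Step 7: x=[7.2125] v=[-1.4119]
Step 8: x=[7.1328] v=[-1.5932]
Step 9: x=[7.0445] v=[-1.7665]
Step 10: x=[6.9480] v=[-1.9310]
Step 11: x=[6.8437] v=[-2.0858]
Step 12: x=[6.7322] v=[-2.2302]
Step 13: x=[6.6140] v=[-2.3634]
Step 14: x=[6.4898] v=[-2.4848]
Step 15: x=[6.3601] v=[-2.5938]
Step 16: x=[6.2256] v=[-2.6898]
Step 17: x=[6.0870] v=[-2.7724]
Step 18: x=[5.9449] v=[-2.8411]
Step 19: x=[5.8001] v=[-2.8956]
Step 20: x=[5.6533] v=[-2.9356]
Step 21: x=[5.5053] v=[-2.9609]
Step 22: x=[5.3567] v=[-2.9714]
Step 23: x=[5.2083] v=[-2.9671]
Step 24: x=[5.0609] v=[-2.9479]
Step 25: x=[4.9152] v=[-2.9140]
Step 26: x=[4.7719] v=[-2.8655]
Step 27: x=[4.6318] v=[-2.8027]
Step 28: x=[4.4955] v=[-2.7259]
Step 29: x=[4.3637] v=[-2.6355]
Step 30: x=[4.2371] v=[-2.5319]
Step 31: x=[4.1163] v=[-2.4156]
Step 32: x=[4.0019] v=[-2.2872]
Step 33: x=[3.8945] v=[-2.1474]
Step 34: x=[3.7947] v=[-1.9969]
Step 35: x=[3.7029] v=[-1.8364]
Step 36: x=[3.6196] v=[-1.6667]
Step 37: x=[3.5452] v=[-1.4887]
Step 38: x=[3.4800] v=[-1.3032]
Step 39: x=[3.4244] v=[-1.1112]
Step 40: x=[3.3787] v=[-0.9136]
Step 41: x=[3.3431] v=[-0.7115]
Step 42: x=[3.3178] v=[-0.5058]
Step 43: x=[3.3029] v=[-0.2976]
Step 44: x=[3.2985] v=[-0.0879]
Step 45: x=[3.3046] v=[0.1223]
First v>=0 after going negative at step 45, time=2.2500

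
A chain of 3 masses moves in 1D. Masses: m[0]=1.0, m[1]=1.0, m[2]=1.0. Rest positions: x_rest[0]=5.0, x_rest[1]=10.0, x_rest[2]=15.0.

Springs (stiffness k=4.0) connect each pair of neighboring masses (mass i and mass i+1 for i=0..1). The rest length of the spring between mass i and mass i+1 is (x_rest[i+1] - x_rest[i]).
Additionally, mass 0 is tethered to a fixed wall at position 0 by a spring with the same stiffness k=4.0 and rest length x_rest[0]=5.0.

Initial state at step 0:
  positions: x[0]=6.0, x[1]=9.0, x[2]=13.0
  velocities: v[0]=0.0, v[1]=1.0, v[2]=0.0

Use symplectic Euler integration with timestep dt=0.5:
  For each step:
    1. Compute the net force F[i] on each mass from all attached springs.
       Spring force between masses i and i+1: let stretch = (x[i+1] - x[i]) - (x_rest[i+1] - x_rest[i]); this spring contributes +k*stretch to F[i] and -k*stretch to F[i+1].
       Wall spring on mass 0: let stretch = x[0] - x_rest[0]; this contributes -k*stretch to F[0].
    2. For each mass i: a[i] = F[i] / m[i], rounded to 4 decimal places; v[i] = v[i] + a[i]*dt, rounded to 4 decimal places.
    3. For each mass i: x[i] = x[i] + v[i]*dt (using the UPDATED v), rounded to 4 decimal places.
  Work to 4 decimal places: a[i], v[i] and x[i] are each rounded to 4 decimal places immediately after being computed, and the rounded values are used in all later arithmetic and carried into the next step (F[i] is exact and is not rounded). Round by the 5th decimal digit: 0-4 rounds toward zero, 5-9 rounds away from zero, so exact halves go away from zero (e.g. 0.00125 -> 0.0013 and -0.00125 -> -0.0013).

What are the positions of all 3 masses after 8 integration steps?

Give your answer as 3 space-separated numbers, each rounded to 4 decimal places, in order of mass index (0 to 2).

Answer: 7.0000 9.5000 16.0000

Derivation:
Step 0: x=[6.0000 9.0000 13.0000] v=[0.0000 1.0000 0.0000]
Step 1: x=[3.0000 10.5000 14.0000] v=[-6.0000 3.0000 2.0000]
Step 2: x=[4.5000 8.0000 16.5000] v=[3.0000 -5.0000 5.0000]
Step 3: x=[5.0000 10.5000 15.5000] v=[1.0000 5.0000 -2.0000]
Step 4: x=[6.0000 12.5000 14.5000] v=[2.0000 4.0000 -2.0000]
Step 5: x=[7.5000 10.0000 16.5000] v=[3.0000 -5.0000 4.0000]
Step 6: x=[4.0000 11.5000 17.0000] v=[-7.0000 3.0000 1.0000]
Step 7: x=[4.0000 11.0000 17.0000] v=[0.0000 -1.0000 0.0000]
Step 8: x=[7.0000 9.5000 16.0000] v=[6.0000 -3.0000 -2.0000]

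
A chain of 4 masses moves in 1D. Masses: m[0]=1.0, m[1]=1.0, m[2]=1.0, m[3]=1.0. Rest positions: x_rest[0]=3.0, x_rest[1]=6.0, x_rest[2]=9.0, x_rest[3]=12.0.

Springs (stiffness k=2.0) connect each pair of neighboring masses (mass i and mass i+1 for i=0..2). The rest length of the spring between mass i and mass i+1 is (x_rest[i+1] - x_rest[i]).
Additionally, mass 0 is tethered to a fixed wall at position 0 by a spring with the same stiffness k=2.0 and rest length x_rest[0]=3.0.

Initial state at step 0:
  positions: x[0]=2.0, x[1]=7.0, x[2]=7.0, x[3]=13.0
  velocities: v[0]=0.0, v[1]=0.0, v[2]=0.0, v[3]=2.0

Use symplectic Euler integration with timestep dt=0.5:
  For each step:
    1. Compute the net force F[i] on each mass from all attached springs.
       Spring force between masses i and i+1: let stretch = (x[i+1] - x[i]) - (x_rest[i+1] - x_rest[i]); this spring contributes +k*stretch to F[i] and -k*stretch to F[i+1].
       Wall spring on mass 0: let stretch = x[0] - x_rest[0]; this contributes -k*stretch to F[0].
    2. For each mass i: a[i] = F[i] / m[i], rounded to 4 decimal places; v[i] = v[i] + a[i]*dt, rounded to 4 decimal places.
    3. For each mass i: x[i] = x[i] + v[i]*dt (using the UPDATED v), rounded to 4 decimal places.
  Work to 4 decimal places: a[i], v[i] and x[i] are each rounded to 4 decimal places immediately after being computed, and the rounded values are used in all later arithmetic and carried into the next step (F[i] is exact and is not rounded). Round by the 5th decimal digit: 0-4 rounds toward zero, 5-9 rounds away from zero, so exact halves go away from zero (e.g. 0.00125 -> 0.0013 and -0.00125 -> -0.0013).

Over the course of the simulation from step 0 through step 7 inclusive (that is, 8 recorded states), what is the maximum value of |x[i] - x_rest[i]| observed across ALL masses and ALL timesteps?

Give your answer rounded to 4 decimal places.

Answer: 3.1875

Derivation:
Step 0: x=[2.0000 7.0000 7.0000 13.0000] v=[0.0000 0.0000 0.0000 2.0000]
Step 1: x=[3.5000 4.5000 10.0000 12.5000] v=[3.0000 -5.0000 6.0000 -1.0000]
Step 2: x=[3.7500 4.2500 11.5000 12.2500] v=[0.5000 -0.5000 3.0000 -0.5000]
Step 3: x=[2.3750 7.3750 9.7500 13.1250] v=[-2.7500 6.2500 -3.5000 1.7500]
Step 4: x=[2.3125 9.1875 8.5000 13.8125] v=[-0.1250 3.6250 -2.5000 1.3750]
Step 5: x=[4.5313 7.2188 10.2500 13.3438] v=[4.4375 -3.9375 3.5000 -0.9375]
Step 6: x=[5.8282 5.4219 12.0313 12.8282] v=[2.5937 -3.5938 3.5626 -1.0313]
Step 7: x=[4.0078 7.1329 10.9064 13.4141] v=[-3.6408 3.4219 -2.2499 1.1718]
Max displacement = 3.1875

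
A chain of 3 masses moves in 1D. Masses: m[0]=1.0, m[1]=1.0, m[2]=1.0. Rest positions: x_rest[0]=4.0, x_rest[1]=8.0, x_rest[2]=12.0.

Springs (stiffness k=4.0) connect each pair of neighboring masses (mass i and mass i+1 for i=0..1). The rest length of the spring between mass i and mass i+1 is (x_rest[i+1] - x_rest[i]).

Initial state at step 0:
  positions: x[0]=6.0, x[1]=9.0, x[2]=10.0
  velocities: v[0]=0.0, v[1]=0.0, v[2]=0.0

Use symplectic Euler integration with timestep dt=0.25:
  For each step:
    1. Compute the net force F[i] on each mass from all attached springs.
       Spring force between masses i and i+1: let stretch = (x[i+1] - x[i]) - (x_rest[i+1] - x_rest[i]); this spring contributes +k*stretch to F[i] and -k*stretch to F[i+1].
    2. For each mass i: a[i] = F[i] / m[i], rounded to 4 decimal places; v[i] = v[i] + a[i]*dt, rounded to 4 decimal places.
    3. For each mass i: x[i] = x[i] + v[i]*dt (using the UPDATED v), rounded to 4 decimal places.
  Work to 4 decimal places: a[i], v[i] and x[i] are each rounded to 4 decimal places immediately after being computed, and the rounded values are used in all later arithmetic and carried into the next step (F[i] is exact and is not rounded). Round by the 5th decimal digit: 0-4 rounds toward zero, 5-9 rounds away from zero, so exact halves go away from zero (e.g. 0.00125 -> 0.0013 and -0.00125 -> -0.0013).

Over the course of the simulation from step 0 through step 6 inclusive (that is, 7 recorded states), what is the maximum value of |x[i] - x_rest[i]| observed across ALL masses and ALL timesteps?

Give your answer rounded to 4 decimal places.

Step 0: x=[6.0000 9.0000 10.0000] v=[0.0000 0.0000 0.0000]
Step 1: x=[5.7500 8.5000 10.7500] v=[-1.0000 -2.0000 3.0000]
Step 2: x=[5.1875 7.8750 11.9375] v=[-2.2500 -2.5000 4.7500]
Step 3: x=[4.2969 7.5938 13.1094] v=[-3.5625 -1.1250 4.6875]
Step 4: x=[3.2305 7.8672 13.9024] v=[-4.2656 1.0937 3.1719]
Step 5: x=[2.3233 8.4903 14.1866] v=[-3.6289 2.4922 1.1367]
Step 6: x=[1.9578 8.9957 14.0467] v=[-1.4619 2.0215 -0.5596]
Max displacement = 2.1866

Answer: 2.1866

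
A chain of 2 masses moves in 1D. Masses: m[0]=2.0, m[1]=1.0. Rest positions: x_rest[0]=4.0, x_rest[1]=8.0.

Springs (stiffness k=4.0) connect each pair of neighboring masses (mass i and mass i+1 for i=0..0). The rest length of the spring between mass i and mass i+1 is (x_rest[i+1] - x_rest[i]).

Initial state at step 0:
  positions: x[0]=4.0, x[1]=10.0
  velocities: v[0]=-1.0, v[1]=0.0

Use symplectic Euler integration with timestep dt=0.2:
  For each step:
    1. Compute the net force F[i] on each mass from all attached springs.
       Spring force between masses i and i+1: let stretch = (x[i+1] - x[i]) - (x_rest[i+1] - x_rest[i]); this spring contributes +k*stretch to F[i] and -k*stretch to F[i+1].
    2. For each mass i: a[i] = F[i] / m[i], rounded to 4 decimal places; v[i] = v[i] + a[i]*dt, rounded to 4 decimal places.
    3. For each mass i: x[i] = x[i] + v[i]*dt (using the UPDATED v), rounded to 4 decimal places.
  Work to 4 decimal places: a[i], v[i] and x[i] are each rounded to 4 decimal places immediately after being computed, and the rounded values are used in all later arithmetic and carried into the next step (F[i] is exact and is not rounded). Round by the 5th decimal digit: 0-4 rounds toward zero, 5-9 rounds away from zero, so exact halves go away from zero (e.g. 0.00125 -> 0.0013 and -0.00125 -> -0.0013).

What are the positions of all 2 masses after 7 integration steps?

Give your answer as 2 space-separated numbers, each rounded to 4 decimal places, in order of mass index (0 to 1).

Answer: 4.3566 6.4868

Derivation:
Step 0: x=[4.0000 10.0000] v=[-1.0000 0.0000]
Step 1: x=[3.9600 9.6800] v=[-0.2000 -1.6000]
Step 2: x=[4.0576 9.0848] v=[0.4880 -2.9760]
Step 3: x=[4.2374 8.3252] v=[0.8989 -3.7978]
Step 4: x=[4.4242 7.5516] v=[0.9340 -3.8680]
Step 5: x=[4.5412 6.9176] v=[0.5850 -3.1699]
Step 6: x=[4.5283 6.5434] v=[-0.0644 -1.8710]
Step 7: x=[4.3566 6.4868] v=[-0.8584 -0.2831]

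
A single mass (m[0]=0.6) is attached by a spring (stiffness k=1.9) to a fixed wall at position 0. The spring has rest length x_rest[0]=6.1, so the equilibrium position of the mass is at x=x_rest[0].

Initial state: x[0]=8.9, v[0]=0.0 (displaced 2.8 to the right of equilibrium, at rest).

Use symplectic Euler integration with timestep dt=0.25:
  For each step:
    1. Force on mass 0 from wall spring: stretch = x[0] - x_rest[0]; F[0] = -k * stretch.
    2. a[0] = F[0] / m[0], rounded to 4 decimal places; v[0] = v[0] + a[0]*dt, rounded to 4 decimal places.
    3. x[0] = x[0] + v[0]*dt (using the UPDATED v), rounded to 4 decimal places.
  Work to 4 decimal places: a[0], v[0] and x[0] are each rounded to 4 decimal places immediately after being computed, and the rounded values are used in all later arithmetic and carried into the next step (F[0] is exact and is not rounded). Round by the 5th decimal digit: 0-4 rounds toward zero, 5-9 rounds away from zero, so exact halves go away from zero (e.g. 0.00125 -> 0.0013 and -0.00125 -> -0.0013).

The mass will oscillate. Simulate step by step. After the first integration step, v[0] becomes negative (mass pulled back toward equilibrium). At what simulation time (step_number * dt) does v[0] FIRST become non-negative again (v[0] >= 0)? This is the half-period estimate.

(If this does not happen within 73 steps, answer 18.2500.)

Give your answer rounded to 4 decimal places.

Step 0: x=[8.9000] v=[0.0000]
Step 1: x=[8.3458] v=[-2.2167]
Step 2: x=[7.3472] v=[-3.9946]
Step 3: x=[6.1017] v=[-4.9820]
Step 4: x=[4.8559] v=[-4.9834]
Step 5: x=[3.8563] v=[-3.9985]
Step 6: x=[3.3008] v=[-2.2222]
Step 7: x=[3.2993] v=[-0.0062]
Step 8: x=[3.8521] v=[2.2110]
First v>=0 after going negative at step 8, time=2.0000

Answer: 2.0000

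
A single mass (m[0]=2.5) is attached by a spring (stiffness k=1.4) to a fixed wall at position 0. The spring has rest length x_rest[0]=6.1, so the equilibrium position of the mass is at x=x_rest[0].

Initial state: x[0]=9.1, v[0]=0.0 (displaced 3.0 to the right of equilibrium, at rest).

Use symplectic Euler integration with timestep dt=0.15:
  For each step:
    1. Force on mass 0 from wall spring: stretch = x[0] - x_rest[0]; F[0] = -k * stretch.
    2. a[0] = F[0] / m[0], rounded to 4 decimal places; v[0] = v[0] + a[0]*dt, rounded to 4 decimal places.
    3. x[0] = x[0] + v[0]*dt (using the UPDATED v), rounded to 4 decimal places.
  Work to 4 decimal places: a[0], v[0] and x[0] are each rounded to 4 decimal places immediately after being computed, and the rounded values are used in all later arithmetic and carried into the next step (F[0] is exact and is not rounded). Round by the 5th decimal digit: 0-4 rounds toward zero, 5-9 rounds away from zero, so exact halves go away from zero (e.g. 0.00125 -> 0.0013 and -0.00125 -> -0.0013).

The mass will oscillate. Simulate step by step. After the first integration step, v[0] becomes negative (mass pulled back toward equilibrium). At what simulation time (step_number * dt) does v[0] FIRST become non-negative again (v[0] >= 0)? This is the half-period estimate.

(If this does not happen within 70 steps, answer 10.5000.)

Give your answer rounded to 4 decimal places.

Step 0: x=[9.1000] v=[0.0000]
Step 1: x=[9.0622] v=[-0.2520]
Step 2: x=[8.9871] v=[-0.5008]
Step 3: x=[8.8756] v=[-0.7433]
Step 4: x=[8.7291] v=[-0.9764]
Step 5: x=[8.5495] v=[-1.1972]
Step 6: x=[8.3391] v=[-1.4030]
Step 7: x=[8.1004] v=[-1.5911]
Step 8: x=[7.8365] v=[-1.7591]
Step 9: x=[7.5508] v=[-1.9050]
Step 10: x=[7.2468] v=[-2.0269]
Step 11: x=[6.9283] v=[-2.1232]
Step 12: x=[6.5994] v=[-2.1928]
Step 13: x=[6.2642] v=[-2.2348]
Step 14: x=[5.9269] v=[-2.2486]
Step 15: x=[5.5918] v=[-2.2341]
Step 16: x=[5.2631] v=[-2.1914]
Step 17: x=[4.9449] v=[-2.1211]
Step 18: x=[4.6413] v=[-2.0241]
Step 19: x=[4.3561] v=[-1.9016]
Step 20: x=[4.0928] v=[-1.7551]
Step 21: x=[3.8548] v=[-1.5865]
Step 22: x=[3.6451] v=[-1.3979]
Step 23: x=[3.4663] v=[-1.1917]
Step 24: x=[3.3207] v=[-0.9705]
Step 25: x=[3.2102] v=[-0.7370]
Step 26: x=[3.1361] v=[-0.4943]
Step 27: x=[3.0993] v=[-0.2453]
Step 28: x=[3.1003] v=[0.0068]
First v>=0 after going negative at step 28, time=4.2000

Answer: 4.2000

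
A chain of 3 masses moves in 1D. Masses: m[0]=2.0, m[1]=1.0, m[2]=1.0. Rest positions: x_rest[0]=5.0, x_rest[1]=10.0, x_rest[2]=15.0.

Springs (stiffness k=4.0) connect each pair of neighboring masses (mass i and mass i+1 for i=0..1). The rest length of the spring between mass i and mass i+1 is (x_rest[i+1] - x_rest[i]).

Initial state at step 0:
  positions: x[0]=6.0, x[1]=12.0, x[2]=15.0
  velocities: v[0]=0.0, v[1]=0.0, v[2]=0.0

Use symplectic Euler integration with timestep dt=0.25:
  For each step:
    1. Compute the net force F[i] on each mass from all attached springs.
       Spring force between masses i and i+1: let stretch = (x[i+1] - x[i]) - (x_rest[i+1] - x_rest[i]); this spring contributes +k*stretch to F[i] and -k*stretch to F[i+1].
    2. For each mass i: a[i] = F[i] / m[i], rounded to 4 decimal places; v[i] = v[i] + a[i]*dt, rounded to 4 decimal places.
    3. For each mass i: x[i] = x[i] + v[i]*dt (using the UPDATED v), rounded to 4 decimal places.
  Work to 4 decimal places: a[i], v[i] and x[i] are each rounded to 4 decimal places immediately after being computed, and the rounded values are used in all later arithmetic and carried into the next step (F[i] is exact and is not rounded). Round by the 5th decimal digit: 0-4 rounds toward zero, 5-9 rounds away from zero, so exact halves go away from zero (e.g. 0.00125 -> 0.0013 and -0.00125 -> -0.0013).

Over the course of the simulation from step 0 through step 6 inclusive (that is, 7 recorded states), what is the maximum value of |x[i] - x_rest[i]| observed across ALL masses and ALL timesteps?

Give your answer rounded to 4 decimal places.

Answer: 2.0382

Derivation:
Step 0: x=[6.0000 12.0000 15.0000] v=[0.0000 0.0000 0.0000]
Step 1: x=[6.1250 11.2500 15.5000] v=[0.5000 -3.0000 2.0000]
Step 2: x=[6.2656 10.2813 16.1875] v=[0.5625 -3.8750 2.7500]
Step 3: x=[6.2832 9.7852 16.6485] v=[0.0704 -1.9845 1.8438]
Step 4: x=[6.1136 10.1294 16.6436] v=[-0.6786 1.3768 -0.0195]
Step 5: x=[5.8209 11.0982 16.2602] v=[-1.1707 3.8752 -1.5337]
Step 6: x=[5.5629 12.0382 15.8363] v=[-1.0321 3.7599 -1.6957]
Max displacement = 2.0382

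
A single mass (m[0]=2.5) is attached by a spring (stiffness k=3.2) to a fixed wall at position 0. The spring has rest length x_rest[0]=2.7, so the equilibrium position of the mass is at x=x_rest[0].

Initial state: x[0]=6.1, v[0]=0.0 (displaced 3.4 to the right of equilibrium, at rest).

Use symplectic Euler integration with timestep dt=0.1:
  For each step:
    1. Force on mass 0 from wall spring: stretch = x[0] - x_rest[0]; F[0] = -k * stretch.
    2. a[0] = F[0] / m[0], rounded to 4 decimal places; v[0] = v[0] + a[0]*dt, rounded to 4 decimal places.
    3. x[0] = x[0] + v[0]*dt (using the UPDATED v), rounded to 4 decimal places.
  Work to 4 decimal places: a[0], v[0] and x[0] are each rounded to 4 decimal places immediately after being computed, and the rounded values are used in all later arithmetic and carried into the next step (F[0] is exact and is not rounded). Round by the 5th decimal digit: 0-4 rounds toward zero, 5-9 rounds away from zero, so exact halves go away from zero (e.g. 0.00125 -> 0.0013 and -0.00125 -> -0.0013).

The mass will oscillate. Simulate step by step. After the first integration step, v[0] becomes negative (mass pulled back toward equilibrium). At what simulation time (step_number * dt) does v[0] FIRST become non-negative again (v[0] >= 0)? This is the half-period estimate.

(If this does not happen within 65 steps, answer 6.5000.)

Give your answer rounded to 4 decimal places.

Step 0: x=[6.1000] v=[0.0000]
Step 1: x=[6.0565] v=[-0.4352]
Step 2: x=[5.9700] v=[-0.8648]
Step 3: x=[5.8417] v=[-1.2834]
Step 4: x=[5.6732] v=[-1.6855]
Step 5: x=[5.4666] v=[-2.0661]
Step 6: x=[5.2246] v=[-2.4202]
Step 7: x=[4.9503] v=[-2.7434]
Step 8: x=[4.6472] v=[-3.0314]
Step 9: x=[4.3191] v=[-3.2806]
Step 10: x=[3.9703] v=[-3.4878]
Step 11: x=[3.6053] v=[-3.6504]
Step 12: x=[3.2287] v=[-3.7663]
Step 13: x=[2.8453] v=[-3.8340]
Step 14: x=[2.4600] v=[-3.8526]
Step 15: x=[2.0778] v=[-3.8219]
Step 16: x=[1.7036] v=[-3.7423]
Step 17: x=[1.3421] v=[-3.6148]
Step 18: x=[0.9980] v=[-3.4410]
Step 19: x=[0.6757] v=[-3.2231]
Step 20: x=[0.3793] v=[-2.9640]
Step 21: x=[0.1126] v=[-2.6670]
Step 22: x=[-0.1210] v=[-2.3358]
Step 23: x=[-0.3185] v=[-1.9747]
Step 24: x=[-0.4773] v=[-1.5883]
Step 25: x=[-0.5955] v=[-1.1816]
Step 26: x=[-0.6715] v=[-0.7598]
Step 27: x=[-0.7043] v=[-0.3283]
Step 28: x=[-0.6936] v=[0.1075]
First v>=0 after going negative at step 28, time=2.8000

Answer: 2.8000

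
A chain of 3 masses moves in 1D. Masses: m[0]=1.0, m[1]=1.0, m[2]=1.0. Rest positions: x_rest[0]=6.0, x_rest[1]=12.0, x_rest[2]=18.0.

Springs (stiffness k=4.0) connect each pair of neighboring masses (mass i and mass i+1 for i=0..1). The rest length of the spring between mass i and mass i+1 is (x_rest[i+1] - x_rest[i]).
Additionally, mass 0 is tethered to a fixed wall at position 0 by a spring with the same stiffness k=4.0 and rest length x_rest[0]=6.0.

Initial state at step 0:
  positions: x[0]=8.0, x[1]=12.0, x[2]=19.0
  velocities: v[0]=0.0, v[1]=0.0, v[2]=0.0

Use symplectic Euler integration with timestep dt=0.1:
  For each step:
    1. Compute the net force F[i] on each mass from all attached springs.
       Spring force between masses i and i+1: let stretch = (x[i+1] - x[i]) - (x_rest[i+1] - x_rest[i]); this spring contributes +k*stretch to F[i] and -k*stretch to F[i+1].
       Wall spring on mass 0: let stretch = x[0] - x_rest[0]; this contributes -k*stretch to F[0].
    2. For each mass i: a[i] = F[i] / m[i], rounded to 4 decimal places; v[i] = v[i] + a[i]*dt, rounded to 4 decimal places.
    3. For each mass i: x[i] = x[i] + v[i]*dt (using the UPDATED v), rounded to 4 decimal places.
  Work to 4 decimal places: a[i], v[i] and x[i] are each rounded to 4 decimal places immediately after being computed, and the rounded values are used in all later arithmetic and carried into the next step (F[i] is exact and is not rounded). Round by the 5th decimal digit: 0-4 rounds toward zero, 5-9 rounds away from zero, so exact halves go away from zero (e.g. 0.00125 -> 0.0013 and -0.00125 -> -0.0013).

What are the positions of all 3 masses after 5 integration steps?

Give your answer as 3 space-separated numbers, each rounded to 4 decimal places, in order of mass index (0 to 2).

Step 0: x=[8.0000 12.0000 19.0000] v=[0.0000 0.0000 0.0000]
Step 1: x=[7.8400 12.1200 18.9600] v=[-1.6000 1.2000 -0.4000]
Step 2: x=[7.5376 12.3424 18.8864] v=[-3.0240 2.2240 -0.7360]
Step 3: x=[7.1259 12.6344 18.7910] v=[-4.1171 2.9197 -0.9536]
Step 4: x=[6.6495 12.9523 18.6894] v=[-4.7641 3.1789 -1.0162]
Step 5: x=[6.1592 13.2476 18.5983] v=[-4.9028 2.9526 -0.9110]

Answer: 6.1592 13.2476 18.5983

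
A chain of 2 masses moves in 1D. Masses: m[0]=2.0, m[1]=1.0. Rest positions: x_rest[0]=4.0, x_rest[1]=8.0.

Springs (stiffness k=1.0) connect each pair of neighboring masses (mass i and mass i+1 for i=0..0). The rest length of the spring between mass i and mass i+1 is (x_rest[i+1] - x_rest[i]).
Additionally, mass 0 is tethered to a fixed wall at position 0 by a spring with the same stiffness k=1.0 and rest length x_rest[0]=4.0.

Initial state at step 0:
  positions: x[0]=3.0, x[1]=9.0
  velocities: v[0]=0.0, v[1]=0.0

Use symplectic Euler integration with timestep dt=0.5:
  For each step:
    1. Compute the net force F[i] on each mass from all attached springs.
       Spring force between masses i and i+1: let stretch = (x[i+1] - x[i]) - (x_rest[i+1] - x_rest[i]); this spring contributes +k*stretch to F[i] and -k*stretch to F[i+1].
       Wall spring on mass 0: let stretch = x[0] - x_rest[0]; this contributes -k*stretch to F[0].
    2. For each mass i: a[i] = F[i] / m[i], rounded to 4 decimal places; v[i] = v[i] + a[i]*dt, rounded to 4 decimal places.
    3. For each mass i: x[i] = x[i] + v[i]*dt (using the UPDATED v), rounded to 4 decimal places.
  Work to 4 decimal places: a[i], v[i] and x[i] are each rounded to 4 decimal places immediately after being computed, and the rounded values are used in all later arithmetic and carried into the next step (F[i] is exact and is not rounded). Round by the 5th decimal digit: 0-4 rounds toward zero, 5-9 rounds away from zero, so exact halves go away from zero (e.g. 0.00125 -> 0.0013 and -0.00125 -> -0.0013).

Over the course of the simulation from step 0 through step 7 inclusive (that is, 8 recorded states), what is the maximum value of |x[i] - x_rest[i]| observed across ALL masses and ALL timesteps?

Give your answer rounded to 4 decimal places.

Answer: 1.3349

Derivation:
Step 0: x=[3.0000 9.0000] v=[0.0000 0.0000]
Step 1: x=[3.3750 8.5000] v=[0.7500 -1.0000]
Step 2: x=[3.9688 7.7188] v=[1.1875 -1.5625]
Step 3: x=[4.5352 7.0001] v=[1.1328 -1.4375]
Step 4: x=[4.8428 6.6651] v=[0.6152 -0.6700]
Step 5: x=[4.7728 6.8746] v=[-0.1400 0.4189]
Step 6: x=[4.3689 7.5586] v=[-0.8078 1.3680]
Step 7: x=[3.8176 8.4452] v=[-1.1026 1.7732]
Max displacement = 1.3349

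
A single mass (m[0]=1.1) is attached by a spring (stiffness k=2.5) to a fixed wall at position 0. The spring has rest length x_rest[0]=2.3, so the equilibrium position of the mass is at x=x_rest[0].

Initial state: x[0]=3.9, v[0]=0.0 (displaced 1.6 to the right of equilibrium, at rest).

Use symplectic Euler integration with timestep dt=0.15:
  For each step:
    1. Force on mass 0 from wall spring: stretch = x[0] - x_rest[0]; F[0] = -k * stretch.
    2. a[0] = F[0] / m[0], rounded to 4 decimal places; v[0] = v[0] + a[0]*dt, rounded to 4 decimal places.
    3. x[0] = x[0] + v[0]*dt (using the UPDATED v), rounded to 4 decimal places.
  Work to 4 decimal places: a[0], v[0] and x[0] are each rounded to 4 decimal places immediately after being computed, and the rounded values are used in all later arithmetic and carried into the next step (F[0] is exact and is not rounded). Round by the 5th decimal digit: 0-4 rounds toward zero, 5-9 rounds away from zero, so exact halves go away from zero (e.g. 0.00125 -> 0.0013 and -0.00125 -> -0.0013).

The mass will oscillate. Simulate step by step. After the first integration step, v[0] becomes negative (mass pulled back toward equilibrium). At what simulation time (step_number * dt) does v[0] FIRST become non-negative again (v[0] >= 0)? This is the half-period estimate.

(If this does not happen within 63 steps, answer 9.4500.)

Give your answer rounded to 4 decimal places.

Answer: 2.1000

Derivation:
Step 0: x=[3.9000] v=[0.0000]
Step 1: x=[3.8182] v=[-0.5455]
Step 2: x=[3.6587] v=[-1.0631]
Step 3: x=[3.4298] v=[-1.5263]
Step 4: x=[3.1431] v=[-1.9115]
Step 5: x=[2.8133] v=[-2.1989]
Step 6: x=[2.4572] v=[-2.3739]
Step 7: x=[2.0931] v=[-2.4275]
Step 8: x=[1.7396] v=[-2.3570]
Step 9: x=[1.4147] v=[-2.1660]
Step 10: x=[1.1351] v=[-1.8642]
Step 11: x=[0.9150] v=[-1.4671]
Step 12: x=[0.7658] v=[-0.9949]
Step 13: x=[0.6950] v=[-0.4719]
Step 14: x=[0.7063] v=[0.0753]
First v>=0 after going negative at step 14, time=2.1000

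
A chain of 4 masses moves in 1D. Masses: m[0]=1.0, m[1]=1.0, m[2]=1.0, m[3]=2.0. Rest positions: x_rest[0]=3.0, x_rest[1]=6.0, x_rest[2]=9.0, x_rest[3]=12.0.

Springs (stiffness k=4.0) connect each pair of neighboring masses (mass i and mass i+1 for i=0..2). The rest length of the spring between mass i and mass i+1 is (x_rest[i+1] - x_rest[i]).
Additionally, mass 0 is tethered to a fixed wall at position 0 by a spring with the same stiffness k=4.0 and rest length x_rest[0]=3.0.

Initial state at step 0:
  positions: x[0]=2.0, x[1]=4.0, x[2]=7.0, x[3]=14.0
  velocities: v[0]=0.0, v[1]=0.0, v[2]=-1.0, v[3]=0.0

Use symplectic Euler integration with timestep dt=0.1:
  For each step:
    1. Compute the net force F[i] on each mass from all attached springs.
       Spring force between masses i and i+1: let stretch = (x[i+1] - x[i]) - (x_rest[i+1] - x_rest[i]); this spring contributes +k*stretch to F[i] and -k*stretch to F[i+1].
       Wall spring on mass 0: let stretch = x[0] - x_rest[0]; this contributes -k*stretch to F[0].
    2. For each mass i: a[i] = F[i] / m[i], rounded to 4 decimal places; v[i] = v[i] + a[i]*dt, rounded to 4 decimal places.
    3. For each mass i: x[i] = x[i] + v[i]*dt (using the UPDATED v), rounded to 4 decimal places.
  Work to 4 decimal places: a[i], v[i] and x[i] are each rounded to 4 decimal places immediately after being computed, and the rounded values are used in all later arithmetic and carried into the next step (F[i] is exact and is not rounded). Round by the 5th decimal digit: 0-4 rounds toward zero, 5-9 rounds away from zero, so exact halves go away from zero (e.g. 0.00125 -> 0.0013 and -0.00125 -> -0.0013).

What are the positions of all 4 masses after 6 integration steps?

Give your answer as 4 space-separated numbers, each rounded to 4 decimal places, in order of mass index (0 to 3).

Step 0: x=[2.0000 4.0000 7.0000 14.0000] v=[0.0000 0.0000 -1.0000 0.0000]
Step 1: x=[2.0000 4.0400 7.0600 13.9200] v=[0.0000 0.4000 0.6000 -0.8000]
Step 2: x=[2.0016 4.1192 7.2736 13.7628] v=[0.0160 0.7920 2.1360 -1.5720]
Step 3: x=[2.0078 4.2399 7.6206 13.5358] v=[0.0624 1.2067 3.4699 -2.2698]
Step 4: x=[2.0230 4.4065 8.0690 13.2505] v=[0.1521 1.6661 4.4837 -2.8528]
Step 5: x=[2.0526 4.6243 8.5781 12.9216] v=[0.2963 2.1777 5.0913 -3.2891]
Step 6: x=[2.1030 4.8974 9.1028 12.5658] v=[0.5039 2.7305 5.2472 -3.5578]

Answer: 2.1030 4.8974 9.1028 12.5658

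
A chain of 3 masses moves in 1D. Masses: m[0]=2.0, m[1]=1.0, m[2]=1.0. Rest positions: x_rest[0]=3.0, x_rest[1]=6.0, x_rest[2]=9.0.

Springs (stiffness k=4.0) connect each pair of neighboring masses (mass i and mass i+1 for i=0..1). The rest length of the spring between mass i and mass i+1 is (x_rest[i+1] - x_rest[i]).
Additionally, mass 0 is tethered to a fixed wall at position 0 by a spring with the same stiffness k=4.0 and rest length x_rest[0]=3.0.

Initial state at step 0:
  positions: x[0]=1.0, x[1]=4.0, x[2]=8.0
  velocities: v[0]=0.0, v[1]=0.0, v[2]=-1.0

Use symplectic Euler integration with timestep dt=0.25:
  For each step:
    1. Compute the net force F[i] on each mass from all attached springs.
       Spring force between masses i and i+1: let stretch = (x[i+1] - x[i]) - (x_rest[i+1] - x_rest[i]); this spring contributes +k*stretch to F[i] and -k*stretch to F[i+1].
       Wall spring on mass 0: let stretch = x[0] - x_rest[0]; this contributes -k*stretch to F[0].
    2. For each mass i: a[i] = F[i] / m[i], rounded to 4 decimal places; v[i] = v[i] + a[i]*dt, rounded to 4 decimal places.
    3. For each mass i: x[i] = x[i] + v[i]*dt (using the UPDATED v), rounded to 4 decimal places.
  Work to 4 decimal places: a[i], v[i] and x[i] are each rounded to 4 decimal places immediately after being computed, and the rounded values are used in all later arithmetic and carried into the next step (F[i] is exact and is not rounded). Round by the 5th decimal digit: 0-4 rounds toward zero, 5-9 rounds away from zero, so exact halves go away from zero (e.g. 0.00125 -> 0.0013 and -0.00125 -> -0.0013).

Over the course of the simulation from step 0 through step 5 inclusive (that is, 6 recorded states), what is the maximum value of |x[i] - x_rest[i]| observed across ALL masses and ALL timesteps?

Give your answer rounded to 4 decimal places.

Step 0: x=[1.0000 4.0000 8.0000] v=[0.0000 0.0000 -1.0000]
Step 1: x=[1.2500 4.2500 7.5000] v=[1.0000 1.0000 -2.0000]
Step 2: x=[1.7188 4.5625 6.9375] v=[1.8750 1.2500 -2.2500]
Step 3: x=[2.3282 4.7578 6.5313] v=[2.4375 0.7813 -1.6250]
Step 4: x=[2.9503 4.7891 6.4317] v=[2.4882 0.1252 -0.3985]
Step 5: x=[3.4334 4.7714 6.6714] v=[1.9325 -0.0710 0.9589]
Max displacement = 2.5683

Answer: 2.5683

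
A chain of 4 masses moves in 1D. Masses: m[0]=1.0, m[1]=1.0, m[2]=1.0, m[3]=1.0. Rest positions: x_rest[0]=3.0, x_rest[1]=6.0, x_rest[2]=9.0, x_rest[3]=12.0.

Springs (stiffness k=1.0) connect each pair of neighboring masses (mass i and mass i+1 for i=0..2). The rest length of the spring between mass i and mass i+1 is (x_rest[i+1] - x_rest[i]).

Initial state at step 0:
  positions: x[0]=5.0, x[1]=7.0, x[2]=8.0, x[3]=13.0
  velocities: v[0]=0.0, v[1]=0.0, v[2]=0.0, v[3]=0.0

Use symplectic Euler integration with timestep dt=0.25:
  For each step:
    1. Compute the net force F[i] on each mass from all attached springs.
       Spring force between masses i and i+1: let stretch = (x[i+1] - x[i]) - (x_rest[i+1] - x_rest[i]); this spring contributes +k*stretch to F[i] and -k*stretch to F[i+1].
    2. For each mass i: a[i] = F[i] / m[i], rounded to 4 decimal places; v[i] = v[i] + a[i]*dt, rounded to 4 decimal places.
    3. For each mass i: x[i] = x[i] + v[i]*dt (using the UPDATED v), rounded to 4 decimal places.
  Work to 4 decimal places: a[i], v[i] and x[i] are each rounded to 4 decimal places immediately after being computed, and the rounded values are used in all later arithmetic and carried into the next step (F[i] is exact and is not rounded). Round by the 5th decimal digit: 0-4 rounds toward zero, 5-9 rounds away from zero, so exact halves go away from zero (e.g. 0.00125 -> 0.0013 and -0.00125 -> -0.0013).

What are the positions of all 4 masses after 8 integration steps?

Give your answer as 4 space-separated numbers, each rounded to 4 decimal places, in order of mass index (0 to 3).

Step 0: x=[5.0000 7.0000 8.0000 13.0000] v=[0.0000 0.0000 0.0000 0.0000]
Step 1: x=[4.9375 6.9375 8.2500 12.8750] v=[-0.2500 -0.2500 1.0000 -0.5000]
Step 2: x=[4.8125 6.8320 8.7070 12.6484] v=[-0.5000 -0.4219 1.8281 -0.9063]
Step 3: x=[4.6262 6.7175 9.2932 12.3630] v=[-0.7451 -0.4580 2.3447 -1.1417]
Step 4: x=[4.3831 6.6333 9.9103 12.0732] v=[-0.9723 -0.3369 2.4682 -1.1592]
Step 5: x=[4.0932 6.6133 10.4577 11.8357] v=[-1.1598 -0.0802 2.1897 -0.9499]
Step 6: x=[3.7733 6.6760 10.8510 11.6996] v=[-1.2798 0.2509 1.5731 -0.5444]
Step 7: x=[3.4473 6.8183 11.0364 11.6980] v=[-1.3041 0.5690 0.7415 -0.0066]
Step 8: x=[3.1445 7.0135 10.9995 11.8425] v=[-1.2114 0.7808 -0.1476 0.5780]

Answer: 3.1445 7.0135 10.9995 11.8425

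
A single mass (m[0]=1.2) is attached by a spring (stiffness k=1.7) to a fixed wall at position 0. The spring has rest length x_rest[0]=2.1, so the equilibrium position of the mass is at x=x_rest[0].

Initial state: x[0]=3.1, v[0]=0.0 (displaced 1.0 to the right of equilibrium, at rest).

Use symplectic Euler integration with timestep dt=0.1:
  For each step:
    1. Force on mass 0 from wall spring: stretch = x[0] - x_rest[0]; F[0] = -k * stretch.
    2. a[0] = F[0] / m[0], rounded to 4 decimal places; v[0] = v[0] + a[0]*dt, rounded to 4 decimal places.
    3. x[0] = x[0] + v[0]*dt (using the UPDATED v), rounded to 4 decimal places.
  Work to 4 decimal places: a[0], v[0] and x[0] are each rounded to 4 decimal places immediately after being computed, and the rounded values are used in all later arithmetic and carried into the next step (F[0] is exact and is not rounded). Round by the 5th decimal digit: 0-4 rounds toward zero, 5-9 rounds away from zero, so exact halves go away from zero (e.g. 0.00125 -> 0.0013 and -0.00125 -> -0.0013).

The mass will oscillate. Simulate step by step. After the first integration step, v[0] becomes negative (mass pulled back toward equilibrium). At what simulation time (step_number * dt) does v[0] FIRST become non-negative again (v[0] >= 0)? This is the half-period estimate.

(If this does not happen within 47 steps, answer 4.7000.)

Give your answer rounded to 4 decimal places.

Answer: 2.7000

Derivation:
Step 0: x=[3.1000] v=[0.0000]
Step 1: x=[3.0858] v=[-0.1417]
Step 2: x=[3.0577] v=[-0.2814]
Step 3: x=[3.0160] v=[-0.4171]
Step 4: x=[2.9613] v=[-0.5469]
Step 5: x=[2.8944] v=[-0.6689]
Step 6: x=[2.8163] v=[-0.7814]
Step 7: x=[2.7280] v=[-0.8829]
Step 8: x=[2.6308] v=[-0.9719]
Step 9: x=[2.5261] v=[-1.0471]
Step 10: x=[2.4154] v=[-1.1075]
Step 11: x=[2.3002] v=[-1.1522]
Step 12: x=[2.1821] v=[-1.1806]
Step 13: x=[2.0629] v=[-1.1922]
Step 14: x=[1.9442] v=[-1.1869]
Step 15: x=[1.8277] v=[-1.1648]
Step 16: x=[1.7151] v=[-1.1262]
Step 17: x=[1.6079] v=[-1.0717]
Step 18: x=[1.5077] v=[-1.0020]
Step 19: x=[1.4159] v=[-0.9181]
Step 20: x=[1.3338] v=[-0.8212]
Step 21: x=[1.2625] v=[-0.7127]
Step 22: x=[1.2031] v=[-0.5941]
Step 23: x=[1.1564] v=[-0.4670]
Step 24: x=[1.1231] v=[-0.3333]
Step 25: x=[1.1036] v=[-0.1949]
Step 26: x=[1.0982] v=[-0.0537]
Step 27: x=[1.1070] v=[0.0882]
First v>=0 after going negative at step 27, time=2.7000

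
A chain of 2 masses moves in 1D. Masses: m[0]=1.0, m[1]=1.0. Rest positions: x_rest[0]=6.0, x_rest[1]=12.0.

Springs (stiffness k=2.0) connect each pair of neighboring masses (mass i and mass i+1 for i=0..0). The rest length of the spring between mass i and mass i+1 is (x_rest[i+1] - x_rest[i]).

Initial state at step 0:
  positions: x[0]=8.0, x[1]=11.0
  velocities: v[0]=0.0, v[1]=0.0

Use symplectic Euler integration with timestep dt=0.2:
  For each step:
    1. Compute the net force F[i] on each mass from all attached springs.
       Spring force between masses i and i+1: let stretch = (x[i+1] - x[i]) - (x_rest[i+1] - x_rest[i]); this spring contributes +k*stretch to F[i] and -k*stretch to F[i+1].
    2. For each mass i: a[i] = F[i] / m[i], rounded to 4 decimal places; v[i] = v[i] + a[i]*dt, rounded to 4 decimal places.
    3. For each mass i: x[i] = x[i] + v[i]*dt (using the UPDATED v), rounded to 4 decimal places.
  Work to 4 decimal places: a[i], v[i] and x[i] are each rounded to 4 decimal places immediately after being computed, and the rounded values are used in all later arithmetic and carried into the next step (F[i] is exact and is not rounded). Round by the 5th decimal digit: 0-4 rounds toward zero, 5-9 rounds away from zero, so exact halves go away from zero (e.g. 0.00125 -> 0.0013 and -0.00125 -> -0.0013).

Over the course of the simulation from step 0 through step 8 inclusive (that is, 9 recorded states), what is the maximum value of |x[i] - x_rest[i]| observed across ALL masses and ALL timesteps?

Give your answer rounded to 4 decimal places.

Answer: 2.0197

Derivation:
Step 0: x=[8.0000 11.0000] v=[0.0000 0.0000]
Step 1: x=[7.7600 11.2400] v=[-1.2000 1.2000]
Step 2: x=[7.3184 11.6816] v=[-2.2080 2.2080]
Step 3: x=[6.7459 12.2541] v=[-2.8627 2.8627]
Step 4: x=[6.1340 12.8660] v=[-3.0594 3.0594]
Step 5: x=[5.5807 13.4193] v=[-2.7666 2.7666]
Step 6: x=[5.1745 13.8255] v=[-2.0312 2.0312]
Step 7: x=[4.9803 14.0197] v=[-0.9708 0.9708]
Step 8: x=[5.0293 13.9707] v=[0.2450 -0.2450]
Max displacement = 2.0197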